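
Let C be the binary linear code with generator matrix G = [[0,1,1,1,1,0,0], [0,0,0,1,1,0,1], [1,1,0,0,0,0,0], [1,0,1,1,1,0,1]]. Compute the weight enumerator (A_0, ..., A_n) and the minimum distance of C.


Weight distribution: A_0 = 1, A_1 = 1, A_2 = 4, A_3 = 4, A_4 = 3, A_5 = 3. Minimum distance d = 1.

Enumerate all 2^4 = 16 messages m ∈ F_2^4.
For each, compute codeword c = mG in F_2^7, then tally its weight.
  m = 0000 → c = 0000000, weight = 0.
  m = 1000 → c = 0111100, weight = 4.
  m = 0100 → c = 0001101, weight = 3.
  m = 1100 → c = 0110001, weight = 3.
  m = 0010 → c = 1100000, weight = 2.
  m = 1010 → c = 1011100, weight = 4.
  m = 0110 → c = 1101101, weight = 5.
  m = 1110 → c = 1010001, weight = 3.
  m = 0001 → c = 1011101, weight = 5.
  m = 1001 → c = 1100001, weight = 3.
  m = 0101 → c = 1010000, weight = 2.
  m = 1101 → c = 1101100, weight = 4.
  m = 0011 → c = 0111101, weight = 5.
  m = 1011 → c = 0000001, weight = 1.
  m = 0111 → c = 0110000, weight = 2.
  m = 1111 → c = 0001100, weight = 2.
Tally weights:
  weight 0: 1 codewords.
  weight 1: 1 codewords.
  weight 2: 4 codewords.
  weight 3: 4 codewords.
  weight 4: 3 codewords.
  weight 5: 3 codewords.
Minimum distance d = smallest w > 0 with A_w > 0 = 1.
Sanity: Σ A_w = 16 = 2^4 = 16 ✓.


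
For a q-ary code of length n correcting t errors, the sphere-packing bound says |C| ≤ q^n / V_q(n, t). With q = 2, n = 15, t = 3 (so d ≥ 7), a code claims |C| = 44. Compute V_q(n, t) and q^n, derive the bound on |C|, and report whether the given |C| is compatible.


V_q(n, t) = 576, q^n = 32768, Hamming bound = 56, |C| = 44 ≤ bound (satisfied).

Step 1: Compute V_q(n, t) = Σ_{j=0}^3 C(n, j) (q−1)^j.
  j = 0: C(15,0)·(1)^0 = 1·1 = 1.
  j = 1: C(15,1)·(1)^1 = 15·1 = 15.
  j = 2: C(15,2)·(1)^2 = 105·1 = 105.
  j = 3: C(15,3)·(1)^3 = 455·1 = 455.
  V_q(n, t) = 1 + 15 + 105 + 455 = 576.
Step 2: q^n = 2^15 = 32768.
Step 3: Hamming bound ⌊q^n / V_q(n,t)⌋ = ⌊32768/576⌋ = 56.
Step 4: Compare |C| = 44 to 56: satisfied.
The claimed |C| lies below the Hamming bound.


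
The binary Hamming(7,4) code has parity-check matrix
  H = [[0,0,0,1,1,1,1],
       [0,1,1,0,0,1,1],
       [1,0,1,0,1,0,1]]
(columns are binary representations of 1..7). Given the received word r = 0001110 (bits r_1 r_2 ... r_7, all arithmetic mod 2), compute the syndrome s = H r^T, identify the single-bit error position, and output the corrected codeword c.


s = (1, 1, 1)^T, error position = 7, corrected codeword c = 0001111

Compute s = H r^T mod 2 one row at a time:
  s_1 = 1 + 1 + 1 + 0 = 3 ≡ 1 (mod 2).
  s_2 = 0 + 0 + 1 + 0 = 1 ≡ 1 (mod 2).
  s_3 = 0 + 0 + 1 + 0 = 1 ≡ 1 (mod 2).
s = (1, 1, 1)^T — this equals column 7 of H (binary 111), so error is at position 7.
Correct: flip bit 7 of r = 0001110 to get c = 0001111.


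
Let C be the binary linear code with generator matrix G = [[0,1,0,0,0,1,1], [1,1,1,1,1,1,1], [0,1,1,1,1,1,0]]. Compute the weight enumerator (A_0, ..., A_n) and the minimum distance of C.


Weight distribution: A_0 = 1, A_2 = 1, A_3 = 2, A_4 = 2, A_5 = 1, A_7 = 1. Minimum distance d = 2.

Enumerate all 2^3 = 8 messages m ∈ F_2^3.
For each, compute codeword c = mG in F_2^7, then tally its weight.
  m = 000 → c = 0000000, weight = 0.
  m = 100 → c = 0100011, weight = 3.
  m = 010 → c = 1111111, weight = 7.
  m = 110 → c = 1011100, weight = 4.
  m = 001 → c = 0111110, weight = 5.
  m = 101 → c = 0011101, weight = 4.
  m = 011 → c = 1000001, weight = 2.
  m = 111 → c = 1100010, weight = 3.
Tally weights:
  weight 0: 1 codewords.
  weight 2: 1 codewords.
  weight 3: 2 codewords.
  weight 4: 2 codewords.
  weight 5: 1 codewords.
  weight 7: 1 codewords.
Minimum distance d = smallest w > 0 with A_w > 0 = 2.
Sanity: Σ A_w = 8 = 2^3 = 8 ✓.


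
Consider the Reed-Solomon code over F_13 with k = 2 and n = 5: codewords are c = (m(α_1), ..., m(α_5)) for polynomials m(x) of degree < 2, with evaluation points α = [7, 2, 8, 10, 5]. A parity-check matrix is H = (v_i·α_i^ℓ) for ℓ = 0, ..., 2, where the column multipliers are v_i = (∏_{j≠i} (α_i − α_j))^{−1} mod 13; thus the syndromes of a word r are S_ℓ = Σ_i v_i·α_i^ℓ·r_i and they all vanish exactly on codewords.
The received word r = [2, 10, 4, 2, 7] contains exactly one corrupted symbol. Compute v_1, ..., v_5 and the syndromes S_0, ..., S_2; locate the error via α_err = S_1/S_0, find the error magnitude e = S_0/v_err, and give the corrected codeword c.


S = (9, 11, 12), error at position 1, error magnitude e = 10, c = [5, 10, 4, 2, 7].

Step 1: column multipliers v_i = (∏_{j≠i}(α_i − α_j))^{−1} mod 13.
  i = 1 (α = 7): (7−2)(7−8)(7−10)(7−5) = 5·(−1)·(−3)·2 = 30 ≡ 4, so v_1 = 4^{−1} = 10 (mod 13).
  i = 2 (α = 2): (2−7)(2−8)(2−10)(2−5) = (−5)·(−6)·(−8)·(−3) = 720 ≡ 5, so v_2 = 5^{−1} = 8 (mod 13).
  i = 3 (α = 8): (8−7)(8−2)(8−10)(8−5) = 1·6·(−2)·3 = −36 ≡ 3, so v_3 = 3^{−1} = 9 (mod 13).
  i = 4 (α = 10): (10−7)(10−2)(10−8)(10−5) = 3·8·2·5 = 240 ≡ 6, so v_4 = 6^{−1} = 11 (mod 13).
  i = 5 (α = 5): (5−7)(5−2)(5−8)(5−10) = (−2)·3·(−3)·(−5) = −90 ≡ 1, so v_5 = 1^{−1} = 1 (mod 13).
  v = [10, 8, 9, 11, 1].
Step 2: syndromes of r = [2, 10, 4, 2, 7] (all sums mod 13).
  S_0 = Σ v_i r_i = 10·2 + 8·10 + 9·4 + 11·2 + 1·7 = 165 ≡ 9.
  S_1 = Σ v_i α_i r_i = 10·7·2 + 8·2·10 + 9·8·4 + 11·10·2 + 1·5·7 = 843 ≡ 11.
  α_i^2 mod 13 = [10, 4, 12, 9, 12].
  S_2 = Σ v_i α_i^2 r_i = 10·10·2 + 8·4·10 + 9·12·4 + 11·9·2 + 1·12·7 = 1234 ≡ 12.
  S = (9, 11, 12) ≠ 0, so r is not a codeword (an error is present).
Step 3: locate the error. For a single error e at position i, S_ℓ = v_i·e·α_i^ℓ, so α_err = S_1/S_0.
  S_0^{−1} = 9^{−1} = 3 (mod 13), so α_err = 11·3 = 33 ≡ 7 = α_1. Error position i = 1.
  Consistency check: S_2/S_1 = 12·6 = 72 ≡ 7 = α_err ✓ (single-error assumption holds).
Step 4: error magnitude e = S_0/v_1 = S_0·∏_{j≠1}(α_1 − α_j) = 9·4 = 36 ≡ 10 (mod 13).
Step 5: correct position 1: c_1 = r_1 − e = 2 − 10 ≡ 5 (mod 13). Hence c = [5, 10, 4, 2, 7].
  Check: interpolating c through the α_i gives m(x) = 12 + 12·x (degree < 2) with m(α_i) = c_i for every i, so c is indeed a codeword.


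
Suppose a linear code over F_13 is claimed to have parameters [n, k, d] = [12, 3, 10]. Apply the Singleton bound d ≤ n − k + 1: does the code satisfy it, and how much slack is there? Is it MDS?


Singleton RHS = n − k + 1 = 10, slack = 0, bound satisfied, MDS.

Singleton bound: d ≤ n − k + 1.
Here n = 12, k = 3, so n − k + 1 = 10.
Given d = 10, check d ≤ 10: YES.
Slack = (n − k + 1) − d = 0.
The code is MDS (slack = 0).
Description: the claimed parameters are [12, 3, 10]_13; such a code would be MDS (meets Singleton bound).


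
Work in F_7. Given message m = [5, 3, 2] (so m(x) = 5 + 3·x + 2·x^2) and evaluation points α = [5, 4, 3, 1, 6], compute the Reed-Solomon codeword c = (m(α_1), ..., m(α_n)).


c = [0, 0, 4, 3, 4]

Message polynomial: m(x) = 5 + 3·x + 2·x^2 (mod 7).
For each evaluation point α_i, compute m(α_i) mod 7:
  α_1 = 5: Horner steps 2 → 6 → 0, so m(5) = 0.
  α_2 = 4: Horner steps 2 → 4 → 0, so m(4) = 0.
  α_3 = 3: Horner steps 2 → 2 → 4, so m(3) = 4.
  α_4 = 1: Horner steps 2 → 5 → 3, so m(1) = 3.
  α_5 = 6: Horner steps 2 → 1 → 4, so m(6) = 4.
Codeword c = [0, 0, 4, 3, 4] ∈ F_7^5.


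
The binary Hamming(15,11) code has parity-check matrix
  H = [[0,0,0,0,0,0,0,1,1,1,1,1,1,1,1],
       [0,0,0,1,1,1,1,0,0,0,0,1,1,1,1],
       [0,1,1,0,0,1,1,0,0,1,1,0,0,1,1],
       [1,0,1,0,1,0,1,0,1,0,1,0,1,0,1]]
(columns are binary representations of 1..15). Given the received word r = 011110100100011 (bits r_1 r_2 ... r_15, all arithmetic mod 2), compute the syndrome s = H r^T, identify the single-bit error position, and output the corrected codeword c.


s = (1, 1, 0, 0)^T, error position = 12, corrected codeword c = 011110100101011

Compute s = H r^T mod 2 one row at a time:
  s_1 = 0 + 0 + 1 + 0 + 0 + 0 + 1 + 1 = 3 ≡ 1 (mod 2).
  s_2 = 1 + 1 + 0 + 1 + 0 + 0 + 1 + 1 = 5 ≡ 1 (mod 2).
  s_3 = 1 + 1 + 0 + 1 + 1 + 0 + 1 + 1 = 6 ≡ 0 (mod 2).
  s_4 = 0 + 1 + 1 + 1 + 0 + 0 + 0 + 1 = 4 ≡ 0 (mod 2).
s = (1, 1, 0, 0)^T — this equals column 12 of H (binary 1100), so error is at position 12.
Correct: flip bit 12 of r = 011110100100011 to get c = 011110100101011.


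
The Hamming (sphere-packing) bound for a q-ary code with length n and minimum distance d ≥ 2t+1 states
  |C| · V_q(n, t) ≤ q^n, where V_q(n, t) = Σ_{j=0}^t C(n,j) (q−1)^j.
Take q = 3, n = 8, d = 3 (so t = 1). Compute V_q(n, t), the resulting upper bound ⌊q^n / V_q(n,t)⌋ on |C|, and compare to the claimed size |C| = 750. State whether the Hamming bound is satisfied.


V_q(n, t) = 17, q^n = 6561, Hamming bound = 385, |C| = 750 > bound (violated).

Step 1: Compute V_q(n, t) = Σ_{j=0}^1 C(n, j) (q−1)^j.
  j = 0: C(8,0)·(2)^0 = 1·1 = 1.
  j = 1: C(8,1)·(2)^1 = 8·2 = 16.
  V_q(n, t) = 1 + 16 = 17.
Step 2: q^n = 3^8 = 6561.
Step 3: Hamming bound ⌊q^n / V_q(n,t)⌋ = ⌊6561/17⌋ = 385.
Step 4: Compare |C| = 750 to 385: violated.
The claimed |C| lies above the Hamming bound, so no 3-ary code of length 8 with d ≥ 3 can have 750 codewords.


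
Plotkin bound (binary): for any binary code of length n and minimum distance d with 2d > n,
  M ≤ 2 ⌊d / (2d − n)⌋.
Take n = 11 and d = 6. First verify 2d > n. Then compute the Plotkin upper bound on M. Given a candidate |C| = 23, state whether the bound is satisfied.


Plotkin bound M ≤ 12; given |C| = 23 > bound (violated).

Check applicability: 2d = 12, n = 11.
2d − n = 1 > 0, so Plotkin applies.
Compute d/(2d−n) = 6/1 ≈ 6.0000.
⌊d/(2d−n)⌋ = 6.
Plotkin bound: M ≤ 2·6 = 12.
Given |C| = 23, check: VIOLATED.
This |C| is above the Plotkin bound, so no binary code with n = 11, d = 6 and 23 codewords exists.


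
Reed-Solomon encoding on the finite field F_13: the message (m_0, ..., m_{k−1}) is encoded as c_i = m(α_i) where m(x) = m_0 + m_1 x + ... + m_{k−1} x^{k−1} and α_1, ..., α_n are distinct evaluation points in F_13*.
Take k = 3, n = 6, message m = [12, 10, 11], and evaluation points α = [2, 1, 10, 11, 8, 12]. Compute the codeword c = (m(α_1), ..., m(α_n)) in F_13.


c = [11, 7, 3, 10, 3, 0]

Message polynomial: m(x) = 12 + 10·x + 11·x^2 (mod 13).
For each evaluation point α_i, compute m(α_i) mod 13:
  α_1 = 2: Horner steps 11 → 6 → 11, so m(2) = 11.
  α_2 = 1: Horner steps 11 → 8 → 7, so m(1) = 7.
  α_3 = 10: Horner steps 11 → 3 → 3, so m(10) = 3.
  α_4 = 11: Horner steps 11 → 1 → 10, so m(11) = 10.
  α_5 = 8: Horner steps 11 → 7 → 3, so m(8) = 3.
  α_6 = 12: Horner steps 11 → 12 → 0, so m(12) = 0.
Codeword c = [11, 7, 3, 10, 3, 0] ∈ F_13^6.


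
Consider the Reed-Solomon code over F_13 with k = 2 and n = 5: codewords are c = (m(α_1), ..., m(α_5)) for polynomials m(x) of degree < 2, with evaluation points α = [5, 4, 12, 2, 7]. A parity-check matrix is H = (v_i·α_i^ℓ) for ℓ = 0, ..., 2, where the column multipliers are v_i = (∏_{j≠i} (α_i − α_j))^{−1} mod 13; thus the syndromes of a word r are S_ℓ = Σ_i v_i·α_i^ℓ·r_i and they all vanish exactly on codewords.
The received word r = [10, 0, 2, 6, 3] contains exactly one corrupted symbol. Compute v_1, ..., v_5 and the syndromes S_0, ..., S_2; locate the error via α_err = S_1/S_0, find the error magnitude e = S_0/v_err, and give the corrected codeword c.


S = (2, 1, 7), error at position 5, error magnitude e = 12, c = [10, 0, 2, 6, 4].

Step 1: column multipliers v_i = (∏_{j≠i}(α_i − α_j))^{−1} mod 13.
  i = 1 (α = 5): (5−4)(5−12)(5−2)(5−7) = 1·(−7)·3·(−2) = 42 ≡ 3, so v_1 = 3^{−1} = 9 (mod 13).
  i = 2 (α = 4): (4−5)(4−12)(4−2)(4−7) = (−1)·(−8)·2·(−3) = −48 ≡ 4, so v_2 = 4^{−1} = 10 (mod 13).
  i = 3 (α = 12): (12−5)(12−4)(12−2)(12−7) = 7·8·10·5 = 2800 ≡ 5, so v_3 = 5^{−1} = 8 (mod 13).
  i = 4 (α = 2): (2−5)(2−4)(2−12)(2−7) = (−3)·(−2)·(−10)·(−5) = 300 ≡ 1, so v_4 = 1^{−1} = 1 (mod 13).
  i = 5 (α = 7): (7−5)(7−4)(7−12)(7−2) = 2·3·(−5)·5 = −150 ≡ 6, so v_5 = 6^{−1} = 11 (mod 13).
  v = [9, 10, 8, 1, 11].
Step 2: syndromes of r = [10, 0, 2, 6, 3] (all sums mod 13).
  S_0 = Σ v_i r_i = 9·10 + 10·0 + 8·2 + 1·6 + 11·3 = 145 ≡ 2.
  S_1 = Σ v_i α_i r_i = 9·5·10 + 10·4·0 + 8·12·2 + 1·2·6 + 11·7·3 = 885 ≡ 1.
  α_i^2 mod 13 = [12, 3, 1, 4, 10].
  S_2 = Σ v_i α_i^2 r_i = 9·12·10 + 10·3·0 + 8·1·2 + 1·4·6 + 11·10·3 = 1450 ≡ 7.
  S = (2, 1, 7) ≠ 0, so r is not a codeword (an error is present).
Step 3: locate the error. For a single error e at position i, S_ℓ = v_i·e·α_i^ℓ, so α_err = S_1/S_0.
  S_0^{−1} = 2^{−1} = 7 (mod 13), so α_err = 1·7 = 7 ≡ 7 = α_5. Error position i = 5.
  Consistency check: S_2/S_1 = 7·1 = 7 ≡ 7 = α_err ✓ (single-error assumption holds).
Step 4: error magnitude e = S_0/v_5 = S_0·∏_{j≠5}(α_5 − α_j) = 2·6 = 12 ≡ 12 (mod 13).
Step 5: correct position 5: c_5 = r_5 − e = 3 − 12 ≡ 4 (mod 13). Hence c = [10, 0, 2, 6, 4].
  Check: interpolating c through the α_i gives m(x) = 12 + 10·x (degree < 2) with m(α_i) = c_i for every i, so c is indeed a codeword.


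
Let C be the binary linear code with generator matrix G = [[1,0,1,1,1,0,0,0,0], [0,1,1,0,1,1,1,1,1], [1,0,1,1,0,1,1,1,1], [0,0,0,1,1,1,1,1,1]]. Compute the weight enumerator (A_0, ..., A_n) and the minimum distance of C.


Weight distribution: A_0 = 1, A_1 = 1, A_2 = 1, A_3 = 3, A_4 = 2, A_5 = 1, A_6 = 3, A_7 = 3, A_8 = 1. Minimum distance d = 1.

Enumerate all 2^4 = 16 messages m ∈ F_2^4.
For each, compute codeword c = mG in F_2^9, then tally its weight.
  m = 0000 → c = 000000000, weight = 0.
  m = 1000 → c = 101110000, weight = 4.
  m = 0100 → c = 011011111, weight = 7.
  m = 1100 → c = 110101111, weight = 7.
  m = 0010 → c = 101101111, weight = 7.
  m = 1010 → c = 000011111, weight = 5.
  m = 0110 → c = 110110000, weight = 4.
  m = 1110 → c = 011000000, weight = 2.
  m = 0001 → c = 000111111, weight = 6.
  m = 1001 → c = 101001111, weight = 6.
  m = 0101 → c = 011100000, weight = 3.
  m = 1101 → c = 110010000, weight = 3.
  m = 0011 → c = 101010000, weight = 3.
  m = 1011 → c = 000100000, weight = 1.
  m = 0111 → c = 110001111, weight = 6.
  m = 1111 → c = 011111111, weight = 8.
Tally weights:
  weight 0: 1 codewords.
  weight 1: 1 codewords.
  weight 2: 1 codewords.
  weight 3: 3 codewords.
  weight 4: 2 codewords.
  weight 5: 1 codewords.
  weight 6: 3 codewords.
  weight 7: 3 codewords.
  weight 8: 1 codewords.
Minimum distance d = smallest w > 0 with A_w > 0 = 1.
Sanity: Σ A_w = 16 = 2^4 = 16 ✓.


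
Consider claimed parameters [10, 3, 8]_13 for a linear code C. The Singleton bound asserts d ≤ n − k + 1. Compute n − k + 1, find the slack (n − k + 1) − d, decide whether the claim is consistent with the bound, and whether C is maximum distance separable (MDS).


Singleton RHS = n − k + 1 = 8, slack = 0, bound satisfied, MDS.

Singleton bound: d ≤ n − k + 1.
Here n = 10, k = 3, so n − k + 1 = 8.
Given d = 8, check d ≤ 8: YES.
Slack = (n − k + 1) − d = 0.
The code is MDS (slack = 0).
Description: the claimed parameters are [10, 3, 8]_13; such a code would be MDS (meets Singleton bound).


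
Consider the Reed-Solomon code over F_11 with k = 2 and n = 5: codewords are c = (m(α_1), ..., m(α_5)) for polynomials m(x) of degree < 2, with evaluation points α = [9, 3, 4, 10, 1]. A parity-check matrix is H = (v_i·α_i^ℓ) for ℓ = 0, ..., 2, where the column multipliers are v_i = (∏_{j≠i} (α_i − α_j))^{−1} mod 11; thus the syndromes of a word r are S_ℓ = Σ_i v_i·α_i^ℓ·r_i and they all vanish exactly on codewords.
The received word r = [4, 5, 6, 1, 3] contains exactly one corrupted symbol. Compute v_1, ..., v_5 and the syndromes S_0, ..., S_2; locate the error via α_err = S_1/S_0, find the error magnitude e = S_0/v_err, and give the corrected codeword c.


S = (2, 7, 8), error at position 1, error magnitude e = 4, c = [0, 5, 6, 1, 3].

Step 1: column multipliers v_i = (∏_{j≠i}(α_i − α_j))^{−1} mod 11.
  i = 1 (α = 9): (9−3)(9−4)(9−10)(9−1) = 6·5·(−1)·8 = −240 ≡ 2, so v_1 = 2^{−1} = 6 (mod 11).
  i = 2 (α = 3): (3−9)(3−4)(3−10)(3−1) = (−6)·(−1)·(−7)·2 = −84 ≡ 4, so v_2 = 4^{−1} = 3 (mod 11).
  i = 3 (α = 4): (4−9)(4−3)(4−10)(4−1) = (−5)·1·(−6)·3 = 90 ≡ 2, so v_3 = 2^{−1} = 6 (mod 11).
  i = 4 (α = 10): (10−9)(10−3)(10−4)(10−1) = 1·7·6·9 = 378 ≡ 4, so v_4 = 4^{−1} = 3 (mod 11).
  i = 5 (α = 1): (1−9)(1−3)(1−4)(1−10) = (−8)·(−2)·(−3)·(−9) = 432 ≡ 3, so v_5 = 3^{−1} = 4 (mod 11).
  v = [6, 3, 6, 3, 4].
Step 2: syndromes of r = [4, 5, 6, 1, 3] (all sums mod 11).
  S_0 = Σ v_i r_i = 6·4 + 3·5 + 6·6 + 3·1 + 4·3 = 90 ≡ 2.
  S_1 = Σ v_i α_i r_i = 6·9·4 + 3·3·5 + 6·4·6 + 3·10·1 + 4·1·3 = 447 ≡ 7.
  α_i^2 mod 11 = [4, 9, 5, 1, 1].
  S_2 = Σ v_i α_i^2 r_i = 6·4·4 + 3·9·5 + 6·5·6 + 3·1·1 + 4·1·3 = 426 ≡ 8.
  S = (2, 7, 8) ≠ 0, so r is not a codeword (an error is present).
Step 3: locate the error. For a single error e at position i, S_ℓ = v_i·e·α_i^ℓ, so α_err = S_1/S_0.
  S_0^{−1} = 2^{−1} = 6 (mod 11), so α_err = 7·6 = 42 ≡ 9 = α_1. Error position i = 1.
  Consistency check: S_2/S_1 = 8·8 = 64 ≡ 9 = α_err ✓ (single-error assumption holds).
Step 4: error magnitude e = S_0/v_1 = S_0·∏_{j≠1}(α_1 − α_j) = 2·2 = 4 ≡ 4 (mod 11).
Step 5: correct position 1: c_1 = r_1 − e = 4 − 4 ≡ 0 (mod 11). Hence c = [0, 5, 6, 1, 3].
  Check: interpolating c through the α_i gives m(x) = 2 + 1·x (degree < 2) with m(α_i) = c_i for every i, so c is indeed a codeword.


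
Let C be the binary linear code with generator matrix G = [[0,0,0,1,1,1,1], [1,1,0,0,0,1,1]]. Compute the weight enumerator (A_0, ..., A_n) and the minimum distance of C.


Weight distribution: A_0 = 1, A_4 = 3. Minimum distance d = 4.

Enumerate all 2^2 = 4 messages m ∈ F_2^2.
For each, compute codeword c = mG in F_2^7, then tally its weight.
  m = 00 → c = 0000000, weight = 0.
  m = 10 → c = 0001111, weight = 4.
  m = 01 → c = 1100011, weight = 4.
  m = 11 → c = 1101100, weight = 4.
Tally weights:
  weight 0: 1 codewords.
  weight 4: 3 codewords.
Minimum distance d = smallest w > 0 with A_w > 0 = 4.
Sanity: Σ A_w = 4 = 2^2 = 4 ✓.


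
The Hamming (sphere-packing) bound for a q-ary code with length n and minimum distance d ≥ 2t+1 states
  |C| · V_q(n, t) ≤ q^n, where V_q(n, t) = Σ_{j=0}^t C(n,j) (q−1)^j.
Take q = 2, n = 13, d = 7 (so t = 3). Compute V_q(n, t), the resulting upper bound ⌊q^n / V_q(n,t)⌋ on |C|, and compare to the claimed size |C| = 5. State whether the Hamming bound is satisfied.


V_q(n, t) = 378, q^n = 8192, Hamming bound = 21, |C| = 5 ≤ bound (satisfied).

Step 1: Compute V_q(n, t) = Σ_{j=0}^3 C(n, j) (q−1)^j.
  j = 0: C(13,0)·(1)^0 = 1·1 = 1.
  j = 1: C(13,1)·(1)^1 = 13·1 = 13.
  j = 2: C(13,2)·(1)^2 = 78·1 = 78.
  j = 3: C(13,3)·(1)^3 = 286·1 = 286.
  V_q(n, t) = 1 + 13 + 78 + 286 = 378.
Step 2: q^n = 2^13 = 8192.
Step 3: Hamming bound ⌊q^n / V_q(n,t)⌋ = ⌊8192/378⌋ = 21.
Step 4: Compare |C| = 5 to 21: satisfied.
The claimed |C| lies below the Hamming bound.


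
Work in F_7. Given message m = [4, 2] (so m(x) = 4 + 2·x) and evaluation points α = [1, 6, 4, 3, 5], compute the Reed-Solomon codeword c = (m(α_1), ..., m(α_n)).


c = [6, 2, 5, 3, 0]

Message polynomial: m(x) = 4 + 2·x (mod 7).
For each evaluation point α_i, compute m(α_i) mod 7:
  α_1 = 1: Horner steps 2 → 6, so m(1) = 6.
  α_2 = 6: Horner steps 2 → 2, so m(6) = 2.
  α_3 = 4: Horner steps 2 → 5, so m(4) = 5.
  α_4 = 3: Horner steps 2 → 3, so m(3) = 3.
  α_5 = 5: Horner steps 2 → 0, so m(5) = 0.
Codeword c = [6, 2, 5, 3, 0] ∈ F_7^5.


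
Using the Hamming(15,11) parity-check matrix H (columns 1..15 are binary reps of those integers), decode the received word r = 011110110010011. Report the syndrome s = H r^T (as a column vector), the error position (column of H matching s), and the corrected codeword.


s = (0, 1, 0, 1)^T, error position = 5, corrected codeword c = 011100110010011

Compute s = H r^T mod 2 one row at a time:
  s_1 = 1 + 0 + 0 + 1 + 0 + 0 + 1 + 1 = 4 ≡ 0 (mod 2).
  s_2 = 1 + 1 + 0 + 1 + 0 + 0 + 1 + 1 = 5 ≡ 1 (mod 2).
  s_3 = 1 + 1 + 0 + 1 + 0 + 1 + 1 + 1 = 6 ≡ 0 (mod 2).
  s_4 = 0 + 1 + 1 + 1 + 0 + 1 + 0 + 1 = 5 ≡ 1 (mod 2).
s = (0, 1, 0, 1)^T — this equals column 5 of H (binary 0101), so error is at position 5.
Correct: flip bit 5 of r = 011110110010011 to get c = 011100110010011.


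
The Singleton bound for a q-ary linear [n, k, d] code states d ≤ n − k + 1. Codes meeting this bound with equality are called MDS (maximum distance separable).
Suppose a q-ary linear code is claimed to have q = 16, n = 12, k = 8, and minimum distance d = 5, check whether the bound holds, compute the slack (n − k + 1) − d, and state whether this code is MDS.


Singleton RHS = n − k + 1 = 5, slack = 0, bound satisfied, MDS.

Singleton bound: d ≤ n − k + 1.
Here n = 12, k = 8, so n − k + 1 = 5.
Given d = 5, check d ≤ 5: YES.
Slack = (n − k + 1) − d = 0.
The code is MDS (slack = 0).
Description: the claimed parameters are [12, 8, 5]_16; such a code would be MDS (meets Singleton bound).


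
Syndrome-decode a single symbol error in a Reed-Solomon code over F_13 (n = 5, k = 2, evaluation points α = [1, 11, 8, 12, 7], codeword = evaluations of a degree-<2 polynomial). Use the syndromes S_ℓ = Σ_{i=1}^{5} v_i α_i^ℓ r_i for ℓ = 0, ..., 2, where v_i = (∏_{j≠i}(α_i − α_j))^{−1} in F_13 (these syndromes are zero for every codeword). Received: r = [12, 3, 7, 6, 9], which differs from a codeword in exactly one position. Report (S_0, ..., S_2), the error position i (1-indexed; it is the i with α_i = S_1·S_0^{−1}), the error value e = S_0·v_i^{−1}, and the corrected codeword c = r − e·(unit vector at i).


S = (7, 10, 5), error at position 5, error magnitude e = 5, c = [12, 3, 7, 6, 4].

Step 1: column multipliers v_i = (∏_{j≠i}(α_i − α_j))^{−1} mod 13.
  i = 1 (α = 1): (1−11)(1−8)(1−12)(1−7) = (−10)·(−7)·(−11)·(−6) = 4620 ≡ 5, so v_1 = 5^{−1} = 8 (mod 13).
  i = 2 (α = 11): (11−1)(11−8)(11−12)(11−7) = 10·3·(−1)·4 = −120 ≡ 10, so v_2 = 10^{−1} = 4 (mod 13).
  i = 3 (α = 8): (8−1)(8−11)(8−12)(8−7) = 7·(−3)·(−4)·1 = 84 ≡ 6, so v_3 = 6^{−1} = 11 (mod 13).
  i = 4 (α = 12): (12−1)(12−11)(12−8)(12−7) = 11·1·4·5 = 220 ≡ 12, so v_4 = 12^{−1} = 12 (mod 13).
  i = 5 (α = 7): (7−1)(7−11)(7−8)(7−12) = 6·(−4)·(−1)·(−5) = −120 ≡ 10, so v_5 = 10^{−1} = 4 (mod 13).
  v = [8, 4, 11, 12, 4].
Step 2: syndromes of r = [12, 3, 7, 6, 9] (all sums mod 13).
  S_0 = Σ v_i r_i = 8·12 + 4·3 + 11·7 + 12·6 + 4·9 = 293 ≡ 7.
  S_1 = Σ v_i α_i r_i = 8·1·12 + 4·11·3 + 11·8·7 + 12·12·6 + 4·7·9 = 1960 ≡ 10.
  α_i^2 mod 13 = [1, 4, 12, 1, 10].
  S_2 = Σ v_i α_i^2 r_i = 8·1·12 + 4·4·3 + 11·12·7 + 12·1·6 + 4·10·9 = 1500 ≡ 5.
  S = (7, 10, 5) ≠ 0, so r is not a codeword (an error is present).
Step 3: locate the error. For a single error e at position i, S_ℓ = v_i·e·α_i^ℓ, so α_err = S_1/S_0.
  S_0^{−1} = 7^{−1} = 2 (mod 13), so α_err = 10·2 = 20 ≡ 7 = α_5. Error position i = 5.
  Consistency check: S_2/S_1 = 5·4 = 20 ≡ 7 = α_err ✓ (single-error assumption holds).
Step 4: error magnitude e = S_0/v_5 = S_0·∏_{j≠5}(α_5 − α_j) = 7·10 = 70 ≡ 5 (mod 13).
Step 5: correct position 5: c_5 = r_5 − e = 9 − 5 ≡ 4 (mod 13). Hence c = [12, 3, 7, 6, 4].
  Check: interpolating c through the α_i gives m(x) = 9 + 3·x (degree < 2) with m(α_i) = c_i for every i, so c is indeed a codeword.


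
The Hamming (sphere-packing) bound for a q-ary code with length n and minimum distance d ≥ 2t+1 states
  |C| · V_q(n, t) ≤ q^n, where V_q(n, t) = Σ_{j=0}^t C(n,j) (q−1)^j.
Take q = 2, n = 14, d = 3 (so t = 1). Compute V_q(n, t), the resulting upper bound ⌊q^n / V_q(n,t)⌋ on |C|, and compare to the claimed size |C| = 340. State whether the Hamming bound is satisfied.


V_q(n, t) = 15, q^n = 16384, Hamming bound = 1092, |C| = 340 ≤ bound (satisfied).

Step 1: Compute V_q(n, t) = Σ_{j=0}^1 C(n, j) (q−1)^j.
  j = 0: C(14,0)·(1)^0 = 1·1 = 1.
  j = 1: C(14,1)·(1)^1 = 14·1 = 14.
  V_q(n, t) = 1 + 14 = 15.
Step 2: q^n = 2^14 = 16384.
Step 3: Hamming bound ⌊q^n / V_q(n,t)⌋ = ⌊16384/15⌋ = 1092.
Step 4: Compare |C| = 340 to 1092: satisfied.
The claimed |C| lies below the Hamming bound.


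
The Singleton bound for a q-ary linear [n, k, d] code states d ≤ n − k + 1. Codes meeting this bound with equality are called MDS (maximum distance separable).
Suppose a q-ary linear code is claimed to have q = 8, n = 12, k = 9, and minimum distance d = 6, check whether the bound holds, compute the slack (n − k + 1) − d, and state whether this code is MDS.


Singleton RHS = n − k + 1 = 4, slack = -2, bound violated (no such code; not MDS).

Singleton bound: d ≤ n − k + 1.
Here n = 12, k = 9, so n − k + 1 = 4.
Given d = 6, check d ≤ 4: NO.
Slack = (n − k + 1) − d = -2.
The slack is negative: d = 6 exceeds n − k + 1 = 4 by 2, so the Singleton bound is violated and no linear [12, 9, 6]_8 code can exist. In particular it is not MDS (MDS requires d = n − k + 1 exactly).
Description: the claimed parameters are [12, 9, 6]_8; such a code would be impossible (violates the Singleton bound).


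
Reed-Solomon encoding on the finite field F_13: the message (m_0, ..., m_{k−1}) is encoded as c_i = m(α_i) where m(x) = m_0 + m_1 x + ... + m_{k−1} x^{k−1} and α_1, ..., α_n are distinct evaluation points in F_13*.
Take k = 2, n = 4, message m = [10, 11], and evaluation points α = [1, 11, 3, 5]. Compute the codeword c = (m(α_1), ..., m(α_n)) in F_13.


c = [8, 1, 4, 0]

Message polynomial: m(x) = 10 + 11·x (mod 13).
For each evaluation point α_i, compute m(α_i) mod 13:
  α_1 = 1: Horner steps 11 → 8, so m(1) = 8.
  α_2 = 11: Horner steps 11 → 1, so m(11) = 1.
  α_3 = 3: Horner steps 11 → 4, so m(3) = 4.
  α_4 = 5: Horner steps 11 → 0, so m(5) = 0.
Codeword c = [8, 1, 4, 0] ∈ F_13^4.


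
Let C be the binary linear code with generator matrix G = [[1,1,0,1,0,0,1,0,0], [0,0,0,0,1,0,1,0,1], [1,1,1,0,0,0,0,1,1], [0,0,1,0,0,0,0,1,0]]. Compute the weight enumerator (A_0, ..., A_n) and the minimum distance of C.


Weight distribution: A_0 = 1, A_2 = 2, A_3 = 3, A_4 = 3, A_5 = 4, A_6 = 2, A_7 = 1. Minimum distance d = 2.

Enumerate all 2^4 = 16 messages m ∈ F_2^4.
For each, compute codeword c = mG in F_2^9, then tally its weight.
  m = 0000 → c = 000000000, weight = 0.
  m = 1000 → c = 110100100, weight = 4.
  m = 0100 → c = 000010101, weight = 3.
  m = 1100 → c = 110110001, weight = 5.
  m = 0010 → c = 111000011, weight = 5.
  m = 1010 → c = 001100111, weight = 5.
  m = 0110 → c = 111010110, weight = 6.
  m = 1110 → c = 001110010, weight = 4.
  m = 0001 → c = 001000010, weight = 2.
  m = 1001 → c = 111100110, weight = 6.
  m = 0101 → c = 001010111, weight = 5.
  m = 1101 → c = 111110011, weight = 7.
  m = 0011 → c = 110000001, weight = 3.
  m = 1011 → c = 000100101, weight = 3.
  m = 0111 → c = 110010100, weight = 4.
  m = 1111 → c = 000110000, weight = 2.
Tally weights:
  weight 0: 1 codewords.
  weight 2: 2 codewords.
  weight 3: 3 codewords.
  weight 4: 3 codewords.
  weight 5: 4 codewords.
  weight 6: 2 codewords.
  weight 7: 1 codewords.
Minimum distance d = smallest w > 0 with A_w > 0 = 2.
Sanity: Σ A_w = 16 = 2^4 = 16 ✓.


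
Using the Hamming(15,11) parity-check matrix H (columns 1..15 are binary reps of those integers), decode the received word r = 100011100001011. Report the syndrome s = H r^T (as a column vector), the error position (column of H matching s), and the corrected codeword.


s = (1, 0, 0, 0)^T, error position = 8, corrected codeword c = 100011110001011

Compute s = H r^T mod 2 one row at a time:
  s_1 = 0 + 0 + 0 + 0 + 1 + 0 + 1 + 1 = 3 ≡ 1 (mod 2).
  s_2 = 0 + 1 + 1 + 1 + 1 + 0 + 1 + 1 = 6 ≡ 0 (mod 2).
  s_3 = 0 + 0 + 1 + 1 + 0 + 0 + 1 + 1 = 4 ≡ 0 (mod 2).
  s_4 = 1 + 0 + 1 + 1 + 0 + 0 + 0 + 1 = 4 ≡ 0 (mod 2).
s = (1, 0, 0, 0)^T — this equals column 8 of H (binary 1000), so error is at position 8.
Correct: flip bit 8 of r = 100011100001011 to get c = 100011110001011.


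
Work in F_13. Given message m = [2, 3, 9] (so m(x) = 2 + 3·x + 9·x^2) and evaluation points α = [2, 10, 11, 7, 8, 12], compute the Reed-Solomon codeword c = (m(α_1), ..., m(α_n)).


c = [5, 9, 6, 9, 4, 8]

Message polynomial: m(x) = 2 + 3·x + 9·x^2 (mod 13).
For each evaluation point α_i, compute m(α_i) mod 13:
  α_1 = 2: Horner steps 9 → 8 → 5, so m(2) = 5.
  α_2 = 10: Horner steps 9 → 2 → 9, so m(10) = 9.
  α_3 = 11: Horner steps 9 → 11 → 6, so m(11) = 6.
  α_4 = 7: Horner steps 9 → 1 → 9, so m(7) = 9.
  α_5 = 8: Horner steps 9 → 10 → 4, so m(8) = 4.
  α_6 = 12: Horner steps 9 → 7 → 8, so m(12) = 8.
Codeword c = [5, 9, 6, 9, 4, 8] ∈ F_13^6.


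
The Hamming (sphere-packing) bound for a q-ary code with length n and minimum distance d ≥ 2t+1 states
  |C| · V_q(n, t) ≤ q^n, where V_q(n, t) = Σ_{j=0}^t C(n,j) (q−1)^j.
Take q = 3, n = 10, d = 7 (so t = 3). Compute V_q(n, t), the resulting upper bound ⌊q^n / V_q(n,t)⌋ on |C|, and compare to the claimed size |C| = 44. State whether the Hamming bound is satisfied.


V_q(n, t) = 1161, q^n = 59049, Hamming bound = 50, |C| = 44 ≤ bound (satisfied).

Step 1: Compute V_q(n, t) = Σ_{j=0}^3 C(n, j) (q−1)^j.
  j = 0: C(10,0)·(2)^0 = 1·1 = 1.
  j = 1: C(10,1)·(2)^1 = 10·2 = 20.
  j = 2: C(10,2)·(2)^2 = 45·4 = 180.
  j = 3: C(10,3)·(2)^3 = 120·8 = 960.
  V_q(n, t) = 1 + 20 + 180 + 960 = 1161.
Step 2: q^n = 3^10 = 59049.
Step 3: Hamming bound ⌊q^n / V_q(n,t)⌋ = ⌊59049/1161⌋ = 50.
Step 4: Compare |C| = 44 to 50: satisfied.
The claimed |C| lies below the Hamming bound.


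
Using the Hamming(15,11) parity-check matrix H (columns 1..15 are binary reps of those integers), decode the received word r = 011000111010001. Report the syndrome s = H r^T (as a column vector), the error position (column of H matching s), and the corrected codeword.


s = (0, 0, 1, 1)^T, error position = 3, corrected codeword c = 010000111010001

Compute s = H r^T mod 2 one row at a time:
  s_1 = 1 + 1 + 0 + 1 + 0 + 0 + 0 + 1 = 4 ≡ 0 (mod 2).
  s_2 = 0 + 0 + 0 + 1 + 0 + 0 + 0 + 1 = 2 ≡ 0 (mod 2).
  s_3 = 1 + 1 + 0 + 1 + 0 + 1 + 0 + 1 = 5 ≡ 1 (mod 2).
  s_4 = 0 + 1 + 0 + 1 + 1 + 1 + 0 + 1 = 5 ≡ 1 (mod 2).
s = (0, 0, 1, 1)^T — this equals column 3 of H (binary 0011), so error is at position 3.
Correct: flip bit 3 of r = 011000111010001 to get c = 010000111010001.


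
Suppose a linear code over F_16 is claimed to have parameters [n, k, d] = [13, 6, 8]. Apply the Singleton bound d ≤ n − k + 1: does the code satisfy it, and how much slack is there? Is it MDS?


Singleton RHS = n − k + 1 = 8, slack = 0, bound satisfied, MDS.

Singleton bound: d ≤ n − k + 1.
Here n = 13, k = 6, so n − k + 1 = 8.
Given d = 8, check d ≤ 8: YES.
Slack = (n − k + 1) − d = 0.
The code is MDS (slack = 0).
Description: the claimed parameters are [13, 6, 8]_16; such a code would be MDS (meets Singleton bound).


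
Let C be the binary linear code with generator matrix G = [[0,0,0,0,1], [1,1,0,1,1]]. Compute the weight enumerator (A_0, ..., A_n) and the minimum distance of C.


Weight distribution: A_0 = 1, A_1 = 1, A_3 = 1, A_4 = 1. Minimum distance d = 1.

Enumerate all 2^2 = 4 messages m ∈ F_2^2.
For each, compute codeword c = mG in F_2^5, then tally its weight.
  m = 00 → c = 00000, weight = 0.
  m = 10 → c = 00001, weight = 1.
  m = 01 → c = 11011, weight = 4.
  m = 11 → c = 11010, weight = 3.
Tally weights:
  weight 0: 1 codewords.
  weight 1: 1 codewords.
  weight 3: 1 codewords.
  weight 4: 1 codewords.
Minimum distance d = smallest w > 0 with A_w > 0 = 1.
Sanity: Σ A_w = 4 = 2^2 = 4 ✓.


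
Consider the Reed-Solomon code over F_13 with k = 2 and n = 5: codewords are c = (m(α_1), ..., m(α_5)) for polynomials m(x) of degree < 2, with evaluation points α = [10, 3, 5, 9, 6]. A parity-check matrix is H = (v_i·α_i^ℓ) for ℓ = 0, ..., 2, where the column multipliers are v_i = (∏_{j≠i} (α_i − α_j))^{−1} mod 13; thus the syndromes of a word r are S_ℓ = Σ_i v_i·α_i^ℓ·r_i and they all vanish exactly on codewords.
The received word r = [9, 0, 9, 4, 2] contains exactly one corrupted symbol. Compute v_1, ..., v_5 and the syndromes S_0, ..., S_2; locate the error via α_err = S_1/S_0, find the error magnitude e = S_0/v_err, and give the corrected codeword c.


S = (1, 5, 12), error at position 3, error magnitude e = 12, c = [9, 0, 10, 4, 2].

Step 1: column multipliers v_i = (∏_{j≠i}(α_i − α_j))^{−1} mod 13.
  i = 1 (α = 10): (10−3)(10−5)(10−9)(10−6) = 7·5·1·4 = 140 ≡ 10, so v_1 = 10^{−1} = 4 (mod 13).
  i = 2 (α = 3): (3−10)(3−5)(3−9)(3−6) = (−7)·(−2)·(−6)·(−3) = 252 ≡ 5, so v_2 = 5^{−1} = 8 (mod 13).
  i = 3 (α = 5): (5−10)(5−3)(5−9)(5−6) = (−5)·2·(−4)·(−1) = −40 ≡ 12, so v_3 = 12^{−1} = 12 (mod 13).
  i = 4 (α = 9): (9−10)(9−3)(9−5)(9−6) = (−1)·6·4·3 = −72 ≡ 6, so v_4 = 6^{−1} = 11 (mod 13).
  i = 5 (α = 6): (6−10)(6−3)(6−5)(6−9) = (−4)·3·1·(−3) = 36 ≡ 10, so v_5 = 10^{−1} = 4 (mod 13).
  v = [4, 8, 12, 11, 4].
Step 2: syndromes of r = [9, 0, 9, 4, 2] (all sums mod 13).
  S_0 = Σ v_i r_i = 4·9 + 8·0 + 12·9 + 11·4 + 4·2 = 196 ≡ 1.
  S_1 = Σ v_i α_i r_i = 4·10·9 + 8·3·0 + 12·5·9 + 11·9·4 + 4·6·2 = 1344 ≡ 5.
  α_i^2 mod 13 = [9, 9, 12, 3, 10].
  S_2 = Σ v_i α_i^2 r_i = 4·9·9 + 8·9·0 + 12·12·9 + 11·3·4 + 4·10·2 = 1832 ≡ 12.
  S = (1, 5, 12) ≠ 0, so r is not a codeword (an error is present).
Step 3: locate the error. For a single error e at position i, S_ℓ = v_i·e·α_i^ℓ, so α_err = S_1/S_0.
  S_0^{−1} = 1^{−1} = 1 (mod 13), so α_err = 5·1 = 5 ≡ 5 = α_3. Error position i = 3.
  Consistency check: S_2/S_1 = 12·8 = 96 ≡ 5 = α_err ✓ (single-error assumption holds).
Step 4: error magnitude e = S_0/v_3 = S_0·∏_{j≠3}(α_3 − α_j) = 1·12 = 12 ≡ 12 (mod 13).
Step 5: correct position 3: c_3 = r_3 − e = 9 − 12 ≡ 10 (mod 13). Hence c = [9, 0, 10, 4, 2].
  Check: interpolating c through the α_i gives m(x) = 11 + 5·x (degree < 2) with m(α_i) = c_i for every i, so c is indeed a codeword.


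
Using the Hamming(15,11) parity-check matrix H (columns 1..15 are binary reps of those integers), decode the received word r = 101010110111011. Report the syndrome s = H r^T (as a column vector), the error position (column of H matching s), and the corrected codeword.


s = (0, 1, 0, 0)^T, error position = 4, corrected codeword c = 101110110111011

Compute s = H r^T mod 2 one row at a time:
  s_1 = 1 + 0 + 1 + 1 + 1 + 0 + 1 + 1 = 6 ≡ 0 (mod 2).
  s_2 = 0 + 1 + 0 + 1 + 1 + 0 + 1 + 1 = 5 ≡ 1 (mod 2).
  s_3 = 0 + 1 + 0 + 1 + 1 + 1 + 1 + 1 = 6 ≡ 0 (mod 2).
  s_4 = 1 + 1 + 1 + 1 + 0 + 1 + 0 + 1 = 6 ≡ 0 (mod 2).
s = (0, 1, 0, 0)^T — this equals column 4 of H (binary 0100), so error is at position 4.
Correct: flip bit 4 of r = 101010110111011 to get c = 101110110111011.


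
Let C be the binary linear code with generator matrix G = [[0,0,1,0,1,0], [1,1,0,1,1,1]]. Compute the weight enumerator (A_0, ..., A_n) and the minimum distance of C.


Weight distribution: A_0 = 1, A_2 = 1, A_5 = 2. Minimum distance d = 2.

Enumerate all 2^2 = 4 messages m ∈ F_2^2.
For each, compute codeword c = mG in F_2^6, then tally its weight.
  m = 00 → c = 000000, weight = 0.
  m = 10 → c = 001010, weight = 2.
  m = 01 → c = 110111, weight = 5.
  m = 11 → c = 111101, weight = 5.
Tally weights:
  weight 0: 1 codewords.
  weight 2: 1 codewords.
  weight 5: 2 codewords.
Minimum distance d = smallest w > 0 with A_w > 0 = 2.
Sanity: Σ A_w = 4 = 2^2 = 4 ✓.


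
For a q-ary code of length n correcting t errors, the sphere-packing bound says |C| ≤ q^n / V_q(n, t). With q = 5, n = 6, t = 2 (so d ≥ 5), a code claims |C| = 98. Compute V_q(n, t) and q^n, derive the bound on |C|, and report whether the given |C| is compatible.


V_q(n, t) = 265, q^n = 15625, Hamming bound = 58, |C| = 98 > bound (violated).

Step 1: Compute V_q(n, t) = Σ_{j=0}^2 C(n, j) (q−1)^j.
  j = 0: C(6,0)·(4)^0 = 1·1 = 1.
  j = 1: C(6,1)·(4)^1 = 6·4 = 24.
  j = 2: C(6,2)·(4)^2 = 15·16 = 240.
  V_q(n, t) = 1 + 24 + 240 = 265.
Step 2: q^n = 5^6 = 15625.
Step 3: Hamming bound ⌊q^n / V_q(n,t)⌋ = ⌊15625/265⌋ = 58.
Step 4: Compare |C| = 98 to 58: violated.
The claimed |C| lies above the Hamming bound, so no 5-ary code of length 6 with d ≥ 5 can have 98 codewords.


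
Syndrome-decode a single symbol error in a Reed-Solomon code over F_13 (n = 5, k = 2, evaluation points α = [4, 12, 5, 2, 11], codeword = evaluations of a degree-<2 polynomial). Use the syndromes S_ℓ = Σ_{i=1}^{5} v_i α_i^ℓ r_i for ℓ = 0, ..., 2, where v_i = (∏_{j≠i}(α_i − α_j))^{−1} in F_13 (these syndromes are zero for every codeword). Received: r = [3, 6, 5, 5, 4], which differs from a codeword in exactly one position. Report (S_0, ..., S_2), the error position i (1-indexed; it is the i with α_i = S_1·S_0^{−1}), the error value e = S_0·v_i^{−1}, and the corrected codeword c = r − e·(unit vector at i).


S = (12, 11, 9), error at position 4, error magnitude e = 6, c = [3, 6, 5, 12, 4].

Step 1: column multipliers v_i = (∏_{j≠i}(α_i − α_j))^{−1} mod 13.
  i = 1 (α = 4): (4−12)(4−5)(4−2)(4−11) = (−8)·(−1)·2·(−7) = −112 ≡ 5, so v_1 = 5^{−1} = 8 (mod 13).
  i = 2 (α = 12): (12−4)(12−5)(12−2)(12−11) = 8·7·10·1 = 560 ≡ 1, so v_2 = 1^{−1} = 1 (mod 13).
  i = 3 (α = 5): (5−4)(5−12)(5−2)(5−11) = 1·(−7)·3·(−6) = 126 ≡ 9, so v_3 = 9^{−1} = 3 (mod 13).
  i = 4 (α = 2): (2−4)(2−12)(2−5)(2−11) = (−2)·(−10)·(−3)·(−9) = 540 ≡ 7, so v_4 = 7^{−1} = 2 (mod 13).
  i = 5 (α = 11): (11−4)(11−12)(11−5)(11−2) = 7·(−1)·6·9 = −378 ≡ 12, so v_5 = 12^{−1} = 12 (mod 13).
  v = [8, 1, 3, 2, 12].
Step 2: syndromes of r = [3, 6, 5, 5, 4] (all sums mod 13).
  S_0 = Σ v_i r_i = 8·3 + 1·6 + 3·5 + 2·5 + 12·4 = 103 ≡ 12.
  S_1 = Σ v_i α_i r_i = 8·4·3 + 1·12·6 + 3·5·5 + 2·2·5 + 12·11·4 = 791 ≡ 11.
  α_i^2 mod 13 = [3, 1, 12, 4, 4].
  S_2 = Σ v_i α_i^2 r_i = 8·3·3 + 1·1·6 + 3·12·5 + 2·4·5 + 12·4·4 = 490 ≡ 9.
  S = (12, 11, 9) ≠ 0, so r is not a codeword (an error is present).
Step 3: locate the error. For a single error e at position i, S_ℓ = v_i·e·α_i^ℓ, so α_err = S_1/S_0.
  S_0^{−1} = 12^{−1} = 12 (mod 13), so α_err = 11·12 = 132 ≡ 2 = α_4. Error position i = 4.
  Consistency check: S_2/S_1 = 9·6 = 54 ≡ 2 = α_err ✓ (single-error assumption holds).
Step 4: error magnitude e = S_0/v_4 = S_0·∏_{j≠4}(α_4 − α_j) = 12·7 = 84 ≡ 6 (mod 13).
Step 5: correct position 4: c_4 = r_4 − e = 5 − 6 ≡ 12 (mod 13). Hence c = [3, 6, 5, 12, 4].
  Check: interpolating c through the α_i gives m(x) = 8 + 2·x (degree < 2) with m(α_i) = c_i for every i, so c is indeed a codeword.


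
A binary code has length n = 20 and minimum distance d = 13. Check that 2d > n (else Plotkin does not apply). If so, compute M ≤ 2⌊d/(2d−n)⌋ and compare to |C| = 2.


Plotkin bound M ≤ 4; given |C| = 2 ≤ bound (satisfied).

Check applicability: 2d = 26, n = 20.
2d − n = 6 > 0, so Plotkin applies.
Compute d/(2d−n) = 13/6 ≈ 2.1667.
⌊d/(2d−n)⌋ = 2.
Plotkin bound: M ≤ 2·2 = 4.
Given |C| = 2, check: satisfied.
This |C| is below the Plotkin bound.


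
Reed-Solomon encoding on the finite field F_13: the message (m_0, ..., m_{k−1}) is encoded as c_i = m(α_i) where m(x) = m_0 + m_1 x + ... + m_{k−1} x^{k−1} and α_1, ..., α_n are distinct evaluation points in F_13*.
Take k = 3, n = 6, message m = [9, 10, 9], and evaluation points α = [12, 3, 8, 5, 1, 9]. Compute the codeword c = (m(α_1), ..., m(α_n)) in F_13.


c = [8, 3, 2, 11, 2, 9]

Message polynomial: m(x) = 9 + 10·x + 9·x^2 (mod 13).
For each evaluation point α_i, compute m(α_i) mod 13:
  α_1 = 12: Horner steps 9 → 1 → 8, so m(12) = 8.
  α_2 = 3: Horner steps 9 → 11 → 3, so m(3) = 3.
  α_3 = 8: Horner steps 9 → 4 → 2, so m(8) = 2.
  α_4 = 5: Horner steps 9 → 3 → 11, so m(5) = 11.
  α_5 = 1: Horner steps 9 → 6 → 2, so m(1) = 2.
  α_6 = 9: Horner steps 9 → 0 → 9, so m(9) = 9.
Codeword c = [8, 3, 2, 11, 2, 9] ∈ F_13^6.
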